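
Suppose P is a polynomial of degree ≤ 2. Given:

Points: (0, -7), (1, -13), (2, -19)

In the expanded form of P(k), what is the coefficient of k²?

Write P(k) = ak² + bk + c; the 3 given values yield a linear system in the 3 coefficients.
Solving, the leading coefficient vanishes, and P(k) = -6k - 7.
The coefficient of k² is 0.

0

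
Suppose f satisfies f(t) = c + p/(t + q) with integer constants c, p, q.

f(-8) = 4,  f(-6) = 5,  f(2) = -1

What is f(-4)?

8

(f(t) − c)(t + q) = p for each data point; the three points give a linear system in c and q, then p follows.
Solving: c = 2, q = 2, p = -12, so f(t) = 2 − 12/(t + 2).
Then f(-4) = 2 − 12/(-2) = 8.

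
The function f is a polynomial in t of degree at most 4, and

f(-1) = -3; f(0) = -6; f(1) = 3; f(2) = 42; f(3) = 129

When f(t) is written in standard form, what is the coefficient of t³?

Write f(t) = at^4 + bt³ + ct² + dt + e; the 5 given values yield a linear system in the 5 coefficients.
Solving, the leading coefficient vanishes, and f(t) = 3t³ + 6t² - 6.
The coefficient of t³ is 3.

3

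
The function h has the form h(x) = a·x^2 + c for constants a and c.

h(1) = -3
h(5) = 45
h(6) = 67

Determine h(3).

13

From h(1) = -3 and h(5) = 45: 1a + c = -3 and 25a + c = 45.
Subtracting: 24a = 48, so a = 2; then c = -3 − 2·1 = -5.
So h(x) = 2x² − 5, and h(3) = 13.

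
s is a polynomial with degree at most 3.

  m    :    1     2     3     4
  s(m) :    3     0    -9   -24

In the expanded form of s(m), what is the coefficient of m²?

-3

Write s(m) = am³ + bm² + cm + d; the 4 given values yield a linear system in the 4 coefficients.
Solving, the leading coefficient vanishes, and s(m) = -3m² + 6m.
The coefficient of m² is -3.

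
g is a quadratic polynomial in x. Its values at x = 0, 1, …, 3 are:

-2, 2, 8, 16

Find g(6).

Write g(x) = ax² + bx + c; the 4 given values yield a linear system in the 3 coefficients.
Solving, g(x) = x² + 3x - 2.
Then g(6) = 52.

52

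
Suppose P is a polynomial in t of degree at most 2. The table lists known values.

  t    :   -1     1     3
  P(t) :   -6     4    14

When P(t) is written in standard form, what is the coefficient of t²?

Write P(t) = at² + bt + c; the 3 given values yield a linear system in the 3 coefficients.
Solving, the leading coefficient vanishes, and P(t) = 5t - 1.
The coefficient of t² is 0.

0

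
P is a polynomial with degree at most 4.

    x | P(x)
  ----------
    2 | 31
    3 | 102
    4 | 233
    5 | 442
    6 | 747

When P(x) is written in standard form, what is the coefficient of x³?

First differences: 71, 131, 209, 305. Second differences: 60, 78, 96. Third differences: 18, 18.
Level-3 differences are constant, so P has degree 3.
Fitting a degree-3 polynomial gives P(x) = 3x³ + 3x² - x - 3.
The coefficient of x³ is 3.

3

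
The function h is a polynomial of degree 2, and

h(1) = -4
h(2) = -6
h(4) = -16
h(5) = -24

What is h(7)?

Write h(n) = an² + bn + c; the 4 given values yield a linear system in the 3 coefficients.
Solving, h(n) = -n² + n - 4.
Then h(7) = -46.

-46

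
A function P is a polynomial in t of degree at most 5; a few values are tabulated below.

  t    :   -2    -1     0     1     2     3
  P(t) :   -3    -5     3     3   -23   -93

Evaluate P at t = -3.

27

Write P(t) = at^5 + bt^4 + ct³ + dt² + et + p; the 6 given values yield a linear system in the 6 coefficients.
Solving, the top 2 coefficients vanish, and P(t) = -3t³ - 4t² + 7t + 3.
Then P(-3) = 27.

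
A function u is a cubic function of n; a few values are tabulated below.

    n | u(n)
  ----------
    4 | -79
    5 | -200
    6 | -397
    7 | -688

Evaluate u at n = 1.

8

Write u(n) = an³ + bn² + cn + d; the 4 given values yield a linear system in the 4 coefficients.
Solving, u(n) = -3n³ + 7n² - n + 5.
Then u(1) = 8.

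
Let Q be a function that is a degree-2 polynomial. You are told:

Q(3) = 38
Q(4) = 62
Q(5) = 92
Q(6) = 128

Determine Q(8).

218

First differences: 24, 30, 36. Second differences: 6, 6.
Level-2 differences are constant, so Q has degree 2.
Fitting a degree-2 polynomial gives Q(t) = 3t² + 3t + 2.
Then Q(8) = 218.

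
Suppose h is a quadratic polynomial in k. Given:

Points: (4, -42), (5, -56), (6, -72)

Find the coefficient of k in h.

-5

Write h(k) = ak² + bk + c; the 3 given values yield a linear system in the 3 coefficients.
Solving, h(k) = -k² - 5k - 6.
The coefficient of k is -5.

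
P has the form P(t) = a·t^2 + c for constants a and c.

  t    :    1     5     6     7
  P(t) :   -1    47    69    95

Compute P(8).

From P(1) = -1 and P(5) = 47: 1a + c = -1 and 25a + c = 47.
Subtracting: 24a = 48, so a = 2; then c = -1 − 2·1 = -3.
So P(t) = 2t² − 3, and P(8) = 125.

125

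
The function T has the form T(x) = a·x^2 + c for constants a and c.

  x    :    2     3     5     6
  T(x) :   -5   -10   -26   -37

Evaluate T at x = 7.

-50

From T(2) = -5 and T(3) = -10: 4a + c = -5 and 9a + c = -10.
Subtracting: 5a = -5, so a = -1; then c = -5 − (-1)·4 = -1.
So T(x) = -1x² − 1, and T(7) = -50.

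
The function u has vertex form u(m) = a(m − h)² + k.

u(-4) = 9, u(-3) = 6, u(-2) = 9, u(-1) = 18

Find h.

First differences -3, 3, 9; second difference 6 = 2a, so a = 3.
Expanding, the m-coefficient is −2ah = -6h; matching it to the data gives h = -3, and then k = 6.
So u(m) = 3(m + 3)² + 6.
Hence h = -3.

-3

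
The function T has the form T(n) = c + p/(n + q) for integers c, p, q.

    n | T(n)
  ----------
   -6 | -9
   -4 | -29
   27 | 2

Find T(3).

6

(T(n) − c)(n + q) = p for each data point; the three points give a linear system in c and q, then p follows.
Solving: c = 1, q = 3, p = 30, so T(n) = 1 + 30/(n + 3).
Then T(3) = 1 + 30/6 = 6.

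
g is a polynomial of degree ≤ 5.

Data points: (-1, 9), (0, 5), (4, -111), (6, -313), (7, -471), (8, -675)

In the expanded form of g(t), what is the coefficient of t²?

Write g(t) = at^5 + bt^4 + ct³ + dt² + et + p; the 6 given values yield a linear system in the 6 coefficients.
Solving, the top 2 coefficients vanish, and g(t) = -t³ - 2t² - 5t + 5.
The coefficient of t² is -2.

-2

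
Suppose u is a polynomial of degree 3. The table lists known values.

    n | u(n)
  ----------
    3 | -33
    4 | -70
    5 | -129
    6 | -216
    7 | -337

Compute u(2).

First differences: -37, -59, -87, -121. Second differences: -22, -28, -34. Third differences: -6, -6.
Level-3 differences are constant, so u has degree 3.
Fitting a degree-3 polynomial gives u(n) = -n³ + n² - 7n + 6.
Then u(2) = -12.

-12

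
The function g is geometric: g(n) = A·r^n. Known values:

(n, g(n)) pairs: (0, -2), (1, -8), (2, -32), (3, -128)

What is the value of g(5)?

Consecutive ratio: -8/(-2) = 4, and -32/(-8) = 4, so r = 4.
Then A·4^0 = -2 gives A = -2, and g(n) = -2·4^n.
g(5) = -2·4^5 = -2048.

-2048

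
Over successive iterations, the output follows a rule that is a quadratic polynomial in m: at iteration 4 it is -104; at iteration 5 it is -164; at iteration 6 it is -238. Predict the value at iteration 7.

-326

Write the value at m as Q(m).
Write Q(m) = am² + bm + c; the 3 given values yield a linear system in the 3 coefficients.
Solving, Q(m) = -7m² + 3m - 4.
Then Q(7) = -326.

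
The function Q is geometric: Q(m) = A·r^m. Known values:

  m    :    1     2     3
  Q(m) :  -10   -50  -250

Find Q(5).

Consecutive ratio: -50/(-10) = 5, and -250/(-50) = 5, so r = 5.
Then A·5^1 = -10 gives A = -2, and Q(m) = -2·5^m.
Q(5) = -2·5^5 = -6250.

-6250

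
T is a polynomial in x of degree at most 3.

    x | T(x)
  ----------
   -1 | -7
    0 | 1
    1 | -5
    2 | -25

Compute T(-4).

-115

Write T(x) = ax³ + bx² + cx + d; the 4 given values yield a linear system in the 4 coefficients.
Solving, the leading coefficient vanishes, and T(x) = -7x² + x + 1.
Then T(-4) = -115.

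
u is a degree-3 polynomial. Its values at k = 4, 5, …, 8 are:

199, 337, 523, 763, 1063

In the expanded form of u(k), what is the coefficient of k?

-4

First differences: 138, 186, 240, 300. Second differences: 48, 54, 60. Third differences: 6, 6.
Level-3 differences are constant, so u has degree 3.
Fitting a degree-3 polynomial gives u(k) = k³ + 9k² - 4k + 7.
The coefficient of k is -4.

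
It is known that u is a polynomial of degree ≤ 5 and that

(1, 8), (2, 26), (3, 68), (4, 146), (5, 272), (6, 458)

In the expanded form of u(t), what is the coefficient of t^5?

First differences: 18, 42, 78, 126, 186. Second differences: 24, 36, 48, 60. Third differences: 12, 12, 12.
Level-3 differences are constant, so u has degree 3.
Fitting a degree-3 polynomial gives u(t) = 2t³ + 4t + 2.
The coefficient of t^5 is 0.

0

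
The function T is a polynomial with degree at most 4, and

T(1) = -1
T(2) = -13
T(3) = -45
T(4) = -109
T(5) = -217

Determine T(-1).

First differences: -12, -32, -64, -108. Second differences: -20, -32, -44. Third differences: -12, -12.
Level-3 differences are constant, so T has degree 3.
Fitting a degree-3 polynomial gives T(x) = -2x³ + 2x² - 4x + 3.
Then T(-1) = 11.

11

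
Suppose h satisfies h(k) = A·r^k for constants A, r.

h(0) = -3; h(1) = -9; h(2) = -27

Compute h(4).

Consecutive ratio: -9/(-3) = 3, and -27/(-9) = 3, so r = 3.
Then A·3^0 = -3 gives A = -3, and h(k) = -3·3^k.
h(4) = -3·3^4 = -243.

-243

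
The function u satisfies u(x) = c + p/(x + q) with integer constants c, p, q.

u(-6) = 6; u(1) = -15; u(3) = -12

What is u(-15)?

-3

(u(x) − c)(x + q) = p for each data point; the three points give a linear system in c and q, then p follows.
Solving: c = -6, q = 3, p = -36, so u(x) = -6 − 36/(x + 3).
Then u(-15) = -6 − 36/(-12) = -3.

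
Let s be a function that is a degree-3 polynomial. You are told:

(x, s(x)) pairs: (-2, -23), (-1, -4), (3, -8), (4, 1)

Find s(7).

148

Write s(x) = ax³ + bx² + cx + d; the 4 given values yield a linear system in the 4 coefficients.
Solving, s(x) = x³ - 4x² + 1.
Then s(7) = 148.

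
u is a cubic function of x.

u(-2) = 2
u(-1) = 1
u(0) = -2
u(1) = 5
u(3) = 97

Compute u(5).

Write u(x) = ax³ + bx² + cx + d; the 5 given values yield a linear system in the 4 coefficients.
Solving, u(x) = 2x³ + 5x² - 2.
Then u(5) = 373.

373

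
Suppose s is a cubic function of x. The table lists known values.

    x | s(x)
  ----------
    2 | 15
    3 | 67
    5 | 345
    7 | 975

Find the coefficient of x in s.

Write s(x) = ax³ + bx² + cx + d; the 4 given values yield a linear system in the 4 coefficients.
Solving, s(x) = 3x³ - x² - 5.
The coefficient of x is 0.

0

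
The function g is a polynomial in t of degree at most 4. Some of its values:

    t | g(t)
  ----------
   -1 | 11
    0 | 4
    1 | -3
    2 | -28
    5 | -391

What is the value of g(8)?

-1564

Write g(t) = at^4 + bt³ + ct² + dt + e; the 5 given values yield a linear system in the 5 coefficients.
Solving, the leading coefficient vanishes, and g(t) = -3t³ - 4t + 4.
Then g(8) = -1564.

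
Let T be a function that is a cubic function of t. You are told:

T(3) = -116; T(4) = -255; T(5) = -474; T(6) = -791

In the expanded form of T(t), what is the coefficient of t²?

Write T(t) = at³ + bt² + ct + d; the 4 given values yield a linear system in the 4 coefficients.
Solving, T(t) = -3t³ - 4t² + 1.
The coefficient of t² is -4.

-4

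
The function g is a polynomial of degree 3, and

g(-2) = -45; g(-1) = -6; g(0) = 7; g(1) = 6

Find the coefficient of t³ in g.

2

Write g(t) = at³ + bt² + ct + d; the 4 given values yield a linear system in the 4 coefficients.
Solving, g(t) = 2t³ - 7t² + 4t + 7.
The coefficient of t³ is 2.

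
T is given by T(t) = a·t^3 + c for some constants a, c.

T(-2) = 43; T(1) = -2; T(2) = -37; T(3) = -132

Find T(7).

-1712

From T(-2) = 43 and T(1) = -2: -8a + c = 43 and 1a + c = -2.
Subtracting: 9a = -45, so a = -5; then c = 43 − (-5)·(-8) = 3.
So T(t) = -5t³ + 3, and T(7) = -1712.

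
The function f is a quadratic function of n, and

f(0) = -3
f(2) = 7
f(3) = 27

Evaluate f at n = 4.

Write f(n) = an² + bn + c; the 3 given values yield a linear system in the 3 coefficients.
Solving, f(n) = 5n² - 5n - 3.
Then f(4) = 57.

57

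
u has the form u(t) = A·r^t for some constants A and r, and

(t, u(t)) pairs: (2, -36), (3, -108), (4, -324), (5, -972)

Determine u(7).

Consecutive ratio: -108/(-36) = 3, and -324/(-108) = 3, so r = 3.
Then A·3^2 = -36 gives A = -4, and u(t) = -4·3^t.
u(7) = -4·3^7 = -8748.

-8748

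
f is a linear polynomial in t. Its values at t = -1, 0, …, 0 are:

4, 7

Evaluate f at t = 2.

13

Write f(t) = at + b; the 2 given values yield a linear system in the 2 coefficients.
Solving, f(t) = 3t + 7.
Then f(2) = 13.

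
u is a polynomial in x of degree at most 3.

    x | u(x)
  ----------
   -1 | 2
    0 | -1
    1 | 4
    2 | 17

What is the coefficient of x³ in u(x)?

Write u(x) = ax³ + bx² + cx + d; the 4 given values yield a linear system in the 4 coefficients.
Solving, the leading coefficient vanishes, and u(x) = 4x² + x - 1.
The coefficient of x³ is 0.

0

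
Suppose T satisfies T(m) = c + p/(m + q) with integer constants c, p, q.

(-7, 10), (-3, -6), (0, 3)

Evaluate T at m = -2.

(T(m) − c)(m + q) = p for each data point; the three points give a linear system in c and q, then p follows.
Solving: c = 6, q = 4, p = -12, so T(m) = 6 − 12/(m + 4).
Then T(-2) = 6 − 12/2 = 0.

0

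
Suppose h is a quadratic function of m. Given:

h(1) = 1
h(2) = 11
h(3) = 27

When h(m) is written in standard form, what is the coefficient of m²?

Write h(m) = am² + bm + c; the 3 given values yield a linear system in the 3 coefficients.
Solving, h(m) = 3m² + m - 3.
The coefficient of m² is 3.

3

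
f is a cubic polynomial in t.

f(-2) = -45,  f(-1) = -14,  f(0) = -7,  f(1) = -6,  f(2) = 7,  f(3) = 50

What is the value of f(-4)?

First differences: 31, 7, 1, 13, 43. Second differences: -24, -6, 12, 30. Third differences: 18, 18, 18.
Level-3 differences are constant, so f has degree 3.
Fitting a degree-3 polynomial gives f(t) = 3t³ - 3t² + t - 7.
Then f(-4) = -251.

-251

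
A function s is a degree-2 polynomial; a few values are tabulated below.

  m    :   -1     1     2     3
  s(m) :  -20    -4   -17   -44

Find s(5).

Write s(m) = am² + bm + c; the 4 given values yield a linear system in the 3 coefficients.
Solving, s(m) = -7m² + 8m - 5.
Then s(5) = -140.

-140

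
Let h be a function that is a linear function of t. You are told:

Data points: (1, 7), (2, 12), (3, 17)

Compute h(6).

First differences: 5, 5.
Level-1 differences are constant, so h has degree 1.
Fitting a degree-1 polynomial gives h(t) = 5t + 2.
Then h(6) = 32.

32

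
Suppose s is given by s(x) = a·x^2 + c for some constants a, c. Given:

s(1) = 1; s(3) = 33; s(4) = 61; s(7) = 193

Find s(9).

321

From s(1) = 1 and s(3) = 33: 1a + c = 1 and 9a + c = 33.
Subtracting: 8a = 32, so a = 4; then c = 1 − 4·1 = -3.
So s(x) = 4x² − 3, and s(9) = 321.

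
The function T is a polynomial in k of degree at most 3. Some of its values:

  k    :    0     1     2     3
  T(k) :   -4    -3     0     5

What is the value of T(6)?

First differences: 1, 3, 5. Second differences: 2, 2.
Level-2 differences are constant, so T has degree 2.
Fitting a degree-2 polynomial gives T(k) = k² - 4.
Then T(6) = 32.

32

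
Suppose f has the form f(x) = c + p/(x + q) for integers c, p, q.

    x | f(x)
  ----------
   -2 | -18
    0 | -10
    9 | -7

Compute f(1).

-9

(f(x) − c)(x + q) = p for each data point; the three points give a linear system in c and q, then p follows.
Solving: c = -6, q = 3, p = -12, so f(x) = -6 − 12/(x + 3).
Then f(1) = -6 − 12/4 = -9.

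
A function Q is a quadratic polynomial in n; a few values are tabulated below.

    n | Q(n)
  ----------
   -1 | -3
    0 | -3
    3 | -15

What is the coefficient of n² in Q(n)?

Write Q(n) = an² + bn + c; the 3 given values yield a linear system in the 3 coefficients.
Solving, Q(n) = -n² - n - 3.
The coefficient of n² is -1.

-1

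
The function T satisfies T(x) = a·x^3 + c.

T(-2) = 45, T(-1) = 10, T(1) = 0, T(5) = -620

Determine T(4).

From T(-2) = 45 and T(-1) = 10: -8a + c = 45 and -1a + c = 10.
Subtracting: 7a = -35, so a = -5; then c = 45 − (-5)·(-8) = 5.
So T(x) = -5x³ + 5, and T(4) = -315.

-315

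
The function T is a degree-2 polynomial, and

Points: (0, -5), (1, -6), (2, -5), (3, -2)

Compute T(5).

10

First differences: -1, 1, 3. Second differences: 2, 2.
Level-2 differences are constant, so T has degree 2.
Fitting a degree-2 polynomial gives T(x) = x² - 2x - 5.
Then T(5) = 10.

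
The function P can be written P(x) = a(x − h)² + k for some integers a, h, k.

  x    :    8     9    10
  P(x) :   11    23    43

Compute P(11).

First differences 12, 20; second difference 8 = 2a, so a = 4.
Expanding, the x-coefficient is −2ah = -8h; matching it to the data gives h = 7, and then k = 7.
So P(x) = 4(x − 7)² + 7.
P(11) = 4·4² + 7 = 71.

71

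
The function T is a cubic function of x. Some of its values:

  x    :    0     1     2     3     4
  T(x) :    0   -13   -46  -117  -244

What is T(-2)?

Write T(x) = ax³ + bx² + cx + d; the 5 given values yield a linear system in the 4 coefficients.
Solving, T(x) = -3x³ - x² - 9x.
Then T(-2) = 38.

38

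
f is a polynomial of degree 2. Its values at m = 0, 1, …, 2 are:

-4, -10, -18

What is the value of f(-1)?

Write f(m) = am² + bm + c; the 3 given values yield a linear system in the 3 coefficients.
Solving, f(m) = -m² - 5m - 4.
Then f(-1) = 0.

0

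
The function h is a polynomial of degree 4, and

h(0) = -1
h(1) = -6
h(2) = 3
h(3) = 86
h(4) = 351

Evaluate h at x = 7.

4038

Write h(x) = ax^4 + bx³ + cx² + dx + e; the 5 given values yield a linear system in the 5 coefficients.
Solving, h(x) = 2x^4 - 2x³ - x² - 4x - 1.
Then h(7) = 4038.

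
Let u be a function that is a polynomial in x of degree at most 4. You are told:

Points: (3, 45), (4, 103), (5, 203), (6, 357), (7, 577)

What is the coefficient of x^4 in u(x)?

First differences: 58, 100, 154, 220. Second differences: 42, 54, 66. Third differences: 12, 12.
Level-3 differences are constant, so u has degree 3.
Fitting a degree-3 polynomial gives u(x) = 2x³ - 3x² + 5x + 3.
The coefficient of x^4 is 0.

0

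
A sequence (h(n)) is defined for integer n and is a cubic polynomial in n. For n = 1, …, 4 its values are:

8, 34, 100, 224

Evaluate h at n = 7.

Write h(n) = an³ + bn² + cn + d; the 4 given values yield a linear system in the 4 coefficients.
Solving, h(n) = 3n³ + 2n² - n + 4.
Then h(7) = 1124.

1124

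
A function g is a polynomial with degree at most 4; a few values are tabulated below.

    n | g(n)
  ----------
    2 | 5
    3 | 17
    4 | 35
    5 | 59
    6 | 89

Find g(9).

215

First differences: 12, 18, 24, 30. Second differences: 6, 6, 6.
Level-2 differences are constant, so g has degree 2.
Fitting a degree-2 polynomial gives g(n) = 3n² - 3n - 1.
Then g(9) = 215.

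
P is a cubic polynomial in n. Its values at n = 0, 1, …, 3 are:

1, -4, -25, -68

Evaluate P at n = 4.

-139

Write P(n) = an³ + bn² + cn + d; the 4 given values yield a linear system in the 4 coefficients.
Solving, P(n) = -n³ - 5n² + n + 1.
Then P(4) = -139.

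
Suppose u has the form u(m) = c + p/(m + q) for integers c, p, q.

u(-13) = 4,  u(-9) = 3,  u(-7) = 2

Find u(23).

(u(m) − c)(m + q) = p for each data point; the three points give a linear system in c and q, then p follows.
Solving: c = 6, q = 1, p = 24, so u(m) = 6 + 24/(m + 1).
Then u(23) = 6 + 24/24 = 7.

7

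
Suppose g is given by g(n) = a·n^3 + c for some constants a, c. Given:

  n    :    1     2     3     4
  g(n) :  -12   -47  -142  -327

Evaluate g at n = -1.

-2

From g(1) = -12 and g(2) = -47: 1a + c = -12 and 8a + c = -47.
Subtracting: 7a = -35, so a = -5; then c = -12 − (-5)·1 = -7.
So g(n) = -5n³ − 7, and g(-1) = -2.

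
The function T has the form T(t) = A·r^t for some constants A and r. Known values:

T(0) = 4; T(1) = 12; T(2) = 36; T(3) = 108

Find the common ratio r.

Consecutive ratio: 12/4 = 3, and 36/12 = 3, so r = 3.
Then A·3^0 = 4 gives A = 4, and T(t) = 4·3^t.

3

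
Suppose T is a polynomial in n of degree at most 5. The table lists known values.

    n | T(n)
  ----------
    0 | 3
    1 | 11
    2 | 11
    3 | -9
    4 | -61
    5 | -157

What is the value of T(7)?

Write T(n) = an^5 + bn^4 + cn³ + dn² + en + p; the 6 given values yield a linear system in the 6 coefficients.
Solving, the top 2 coefficients vanish, and T(n) = -2n³ + 2n² + 8n + 3.
Then T(7) = -529.

-529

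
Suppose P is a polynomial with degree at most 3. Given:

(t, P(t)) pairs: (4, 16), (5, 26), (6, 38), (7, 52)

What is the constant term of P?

First differences: 10, 12, 14. Second differences: 2, 2.
Level-2 differences are constant, so P has degree 2.
Fitting a degree-2 polynomial gives P(t) = t² + t - 4.
The constant term is P(0) = -4.

-4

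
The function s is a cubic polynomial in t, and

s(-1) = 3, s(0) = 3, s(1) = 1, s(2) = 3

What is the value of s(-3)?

Write s(t) = at³ + bt² + ct + d; the 4 given values yield a linear system in the 4 coefficients.
Solving, s(t) = t³ - t² - 2t + 3.
Then s(-3) = -27.

-27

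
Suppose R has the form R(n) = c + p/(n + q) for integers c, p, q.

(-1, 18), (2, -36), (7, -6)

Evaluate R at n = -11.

(R(n) − c)(n + q) = p for each data point; the three points give a linear system in c and q, then p follows.
Solving: c = 0, q = -1, p = -36, so R(n) = -36/(n − 1).
Then R(-11) = 0 − 36/(-12) = 3.

3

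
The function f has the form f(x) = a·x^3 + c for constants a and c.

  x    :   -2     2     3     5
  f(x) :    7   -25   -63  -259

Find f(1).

From f(-2) = 7 and f(2) = -25: -8a + c = 7 and 8a + c = -25.
Subtracting: 16a = -32, so a = -2; then c = 7 − (-2)·(-8) = -9.
So f(x) = -2x³ − 9, and f(1) = -11.

-11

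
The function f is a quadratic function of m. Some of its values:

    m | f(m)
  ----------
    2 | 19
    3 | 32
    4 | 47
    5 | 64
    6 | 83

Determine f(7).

104

First differences: 13, 15, 17, 19. Second differences: 2, 2, 2.
Level-2 differences are constant, so f has degree 2.
Fitting a degree-2 polynomial gives f(m) = m² + 8m - 1.
Then f(7) = 104.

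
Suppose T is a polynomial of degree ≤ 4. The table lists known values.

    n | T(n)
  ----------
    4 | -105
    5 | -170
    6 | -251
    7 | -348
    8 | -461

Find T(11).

First differences: -65, -81, -97, -113. Second differences: -16, -16, -16.
Level-2 differences are constant, so T has degree 2.
Fitting a degree-2 polynomial gives T(n) = -8n² + 7n - 5.
Then T(11) = -896.

-896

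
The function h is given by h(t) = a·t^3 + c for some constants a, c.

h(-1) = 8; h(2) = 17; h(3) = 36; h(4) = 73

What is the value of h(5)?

From h(-1) = 8 and h(2) = 17: -1a + c = 8 and 8a + c = 17.
Subtracting: 9a = 9, so a = 1; then c = 8 − 1·(-1) = 9.
So h(t) = 1t³ + 9, and h(5) = 134.

134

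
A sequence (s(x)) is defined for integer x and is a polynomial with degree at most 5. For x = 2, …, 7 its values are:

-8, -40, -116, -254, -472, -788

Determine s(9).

First differences: -32, -76, -138, -218, -316. Second differences: -44, -62, -80, -98. Third differences: -18, -18, -18.
Level-3 differences are constant, so s has degree 3.
Fitting a degree-3 polynomial gives s(x) = -3x³ + 5x² - 4.
Then s(9) = -1786.

-1786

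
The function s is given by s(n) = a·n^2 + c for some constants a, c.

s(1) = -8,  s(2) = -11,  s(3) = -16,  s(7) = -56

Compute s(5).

From s(1) = -8 and s(2) = -11: 1a + c = -8 and 4a + c = -11.
Subtracting: 3a = -3, so a = -1; then c = -8 − (-1)·1 = -7.
So s(n) = -1n² − 7, and s(5) = -32.

-32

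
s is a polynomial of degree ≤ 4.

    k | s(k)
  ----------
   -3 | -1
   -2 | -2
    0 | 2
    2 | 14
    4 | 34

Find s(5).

47

Write s(k) = ak^4 + bk³ + ck² + dk + e; the 5 given values yield a linear system in the 5 coefficients.
Solving, the top 2 coefficients vanish, and s(k) = k² + 4k + 2.
Then s(5) = 47.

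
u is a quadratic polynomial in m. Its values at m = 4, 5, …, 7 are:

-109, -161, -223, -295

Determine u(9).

First differences: -52, -62, -72. Second differences: -10, -10.
Level-2 differences are constant, so u has degree 2.
Fitting a degree-2 polynomial gives u(m) = -5m² - 7m - 1.
Then u(9) = -469.

-469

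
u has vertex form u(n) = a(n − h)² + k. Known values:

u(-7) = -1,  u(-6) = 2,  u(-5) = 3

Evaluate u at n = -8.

First differences 3, 1; second difference -2 = 2a, so a = -1.
Expanding, the n-coefficient is −2ah = 2h; matching it to the data gives h = -5, and then k = 3.
So u(n) = -1(n + 5)² + 3.
u(-8) = -1·(-3)² + 3 = -6.

-6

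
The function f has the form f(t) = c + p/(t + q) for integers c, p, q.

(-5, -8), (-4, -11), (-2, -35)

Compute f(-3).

(f(t) − c)(t + q) = p for each data point; the three points give a linear system in c and q, then p follows.
Solving: c = 1, q = 1, p = 36, so f(t) = 1 + 36/(t + 1).
Then f(-3) = 1 + 36/(-2) = -17.

-17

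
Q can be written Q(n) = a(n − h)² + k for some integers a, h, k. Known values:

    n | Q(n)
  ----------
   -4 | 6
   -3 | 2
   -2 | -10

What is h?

First differences -4, -12; second difference -8 = 2a, so a = -4.
Expanding, the n-coefficient is −2ah = 8h; matching it to the data gives h = -4, and then k = 6.
So Q(n) = -4(n + 4)² + 6.
Hence h = -4.

-4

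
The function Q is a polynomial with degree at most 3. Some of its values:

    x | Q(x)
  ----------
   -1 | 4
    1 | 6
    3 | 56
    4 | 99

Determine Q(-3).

50

Write Q(x) = ax³ + bx² + cx + d; the 4 given values yield a linear system in the 4 coefficients.
Solving, the leading coefficient vanishes, and Q(x) = 6x² + x - 1.
Then Q(-3) = 50.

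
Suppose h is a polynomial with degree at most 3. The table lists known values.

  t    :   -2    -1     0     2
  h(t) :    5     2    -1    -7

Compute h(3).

-10

Write h(t) = at³ + bt² + ct + d; the 4 given values yield a linear system in the 4 coefficients.
Solving, the top 2 coefficients vanish, and h(t) = -3t - 1.
Then h(3) = -10.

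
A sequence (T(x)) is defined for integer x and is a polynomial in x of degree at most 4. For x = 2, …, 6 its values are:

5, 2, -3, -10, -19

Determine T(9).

First differences: -3, -5, -7, -9. Second differences: -2, -2, -2.
Level-2 differences are constant, so T has degree 2.
Fitting a degree-2 polynomial gives T(x) = -x² + 2x + 5.
Then T(9) = -58.

-58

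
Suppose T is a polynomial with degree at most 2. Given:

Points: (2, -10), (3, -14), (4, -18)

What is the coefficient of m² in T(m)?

0

Write T(m) = am² + bm + c; the 3 given values yield a linear system in the 3 coefficients.
Solving, the leading coefficient vanishes, and T(m) = -4m - 2.
The coefficient of m² is 0.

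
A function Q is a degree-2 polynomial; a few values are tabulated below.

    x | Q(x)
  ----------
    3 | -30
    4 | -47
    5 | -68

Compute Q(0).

Write Q(x) = ax² + bx + c; the 3 given values yield a linear system in the 3 coefficients.
Solving, Q(x) = -2x² - 3x - 3.
Then Q(0) = -3.

-3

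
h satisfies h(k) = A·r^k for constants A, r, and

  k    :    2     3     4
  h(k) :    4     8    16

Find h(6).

Consecutive ratio: 8/4 = 2, and 16/8 = 2, so r = 2.
Then A·2^2 = 4 gives A = 1, and h(k) = 1·2^k.
h(6) = 1·2^6 = 64.

64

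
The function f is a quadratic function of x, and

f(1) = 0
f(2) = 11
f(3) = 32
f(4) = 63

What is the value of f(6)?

155

First differences: 11, 21, 31. Second differences: 10, 10.
Level-2 differences are constant, so f has degree 2.
Fitting a degree-2 polynomial gives f(x) = 5x² - 4x - 1.
Then f(6) = 155.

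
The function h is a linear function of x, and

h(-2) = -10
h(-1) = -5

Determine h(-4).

-20

Write h(x) = ax + b; the 2 given values yield a linear system in the 2 coefficients.
Solving, h(x) = 5x.
Then h(-4) = -20.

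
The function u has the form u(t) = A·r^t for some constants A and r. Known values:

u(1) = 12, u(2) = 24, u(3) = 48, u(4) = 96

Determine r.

2

Consecutive ratio: 24/12 = 2, and 48/24 = 2, so r = 2.
Then A·2^1 = 12 gives A = 6, and u(t) = 6·2^t.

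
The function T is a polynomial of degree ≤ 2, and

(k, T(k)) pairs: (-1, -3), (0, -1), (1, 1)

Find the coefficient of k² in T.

0

First differences: 2, 2.
Level-1 differences are constant, so T has degree 1.
Fitting a degree-1 polynomial gives T(k) = 2k - 1.
The coefficient of k² is 0.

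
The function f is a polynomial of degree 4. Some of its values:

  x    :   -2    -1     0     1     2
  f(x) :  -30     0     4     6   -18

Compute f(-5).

-1236

Write f(x) = ax^4 + bx³ + cx² + dx + e; the 5 given values yield a linear system in the 5 coefficients.
Solving, f(x) = -2x^4 + x² + 3x + 4.
Then f(-5) = -1236.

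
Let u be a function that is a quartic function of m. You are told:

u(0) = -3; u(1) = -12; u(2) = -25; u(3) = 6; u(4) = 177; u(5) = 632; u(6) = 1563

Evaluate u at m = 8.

Write u(m) = am^4 + bm³ + cm² + dm + e; the 7 given values yield a linear system in the 5 coefficients.
Solving, u(m) = 2m^4 - 4m³ - 4m² - 3m - 3.
Then u(8) = 5861.

5861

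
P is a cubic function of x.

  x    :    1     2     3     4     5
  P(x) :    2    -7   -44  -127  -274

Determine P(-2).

First differences: -9, -37, -83, -147. Second differences: -28, -46, -64. Third differences: -18, -18.
Level-3 differences are constant, so P has degree 3.
Fitting a degree-3 polynomial gives P(x) = -3x³ + 4x² + 1.
Then P(-2) = 41.

41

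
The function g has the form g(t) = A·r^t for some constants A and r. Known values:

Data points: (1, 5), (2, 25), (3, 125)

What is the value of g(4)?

625

Consecutive ratio: 25/5 = 5, and 125/25 = 5, so r = 5.
Then A·5^1 = 5 gives A = 1, and g(t) = 1·5^t.
g(4) = 1·5^4 = 625.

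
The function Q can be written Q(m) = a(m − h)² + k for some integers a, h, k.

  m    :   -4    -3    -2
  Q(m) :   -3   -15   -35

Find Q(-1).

First differences -12, -20; second difference -8 = 2a, so a = -4.
Expanding, the m-coefficient is −2ah = 8h; matching it to the data gives h = -5, and then k = 1.
So Q(m) = -4(m + 5)² + 1.
Q(-1) = -4·4² + 1 = -63.

-63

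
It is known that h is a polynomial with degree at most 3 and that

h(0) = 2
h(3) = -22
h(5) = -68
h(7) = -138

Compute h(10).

-288

Write h(n) = an³ + bn² + cn + d; the 4 given values yield a linear system in the 4 coefficients.
Solving, the leading coefficient vanishes, and h(n) = -3n² + n + 2.
Then h(10) = -288.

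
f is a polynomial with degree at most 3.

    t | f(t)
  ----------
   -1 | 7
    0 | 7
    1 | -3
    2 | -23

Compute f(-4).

Write f(t) = at³ + bt² + ct + d; the 4 given values yield a linear system in the 4 coefficients.
Solving, the leading coefficient vanishes, and f(t) = -5t² - 5t + 7.
Then f(-4) = -53.

-53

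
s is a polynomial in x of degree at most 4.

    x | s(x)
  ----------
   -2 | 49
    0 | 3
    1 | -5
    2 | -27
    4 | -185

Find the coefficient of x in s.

Write s(x) = ax^4 + bx³ + cx² + dx + e; the 5 given values yield a linear system in the 5 coefficients.
Solving, the leading coefficient vanishes, and s(x) = -3x³ + 2x² - 7x + 3.
The coefficient of x is -7.

-7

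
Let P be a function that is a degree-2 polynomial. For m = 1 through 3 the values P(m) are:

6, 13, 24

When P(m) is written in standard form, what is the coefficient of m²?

2

Write P(m) = am² + bm + c; the 3 given values yield a linear system in the 3 coefficients.
Solving, P(m) = 2m² + m + 3.
The coefficient of m² is 2.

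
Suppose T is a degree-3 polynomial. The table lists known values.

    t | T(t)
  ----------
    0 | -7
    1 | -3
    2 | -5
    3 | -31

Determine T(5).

-227

Write T(t) = at³ + bt² + ct + d; the 4 given values yield a linear system in the 4 coefficients.
Solving, T(t) = -3t³ + 6t² + t - 7.
Then T(5) = -227.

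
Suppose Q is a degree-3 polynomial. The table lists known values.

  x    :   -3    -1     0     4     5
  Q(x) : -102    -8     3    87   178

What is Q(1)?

Write Q(x) = ax³ + bx² + cx + d; the 5 given values yield a linear system in the 4 coefficients.
Solving, Q(x) = 2x³ - 4x² + 5x + 3.
Then Q(1) = 6.

6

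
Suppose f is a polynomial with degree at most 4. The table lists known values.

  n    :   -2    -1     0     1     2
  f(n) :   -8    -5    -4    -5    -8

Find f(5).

First differences: 3, 1, -1, -3. Second differences: -2, -2, -2.
Level-2 differences are constant, so f has degree 2.
Fitting a degree-2 polynomial gives f(n) = -n² - 4.
Then f(5) = -29.

-29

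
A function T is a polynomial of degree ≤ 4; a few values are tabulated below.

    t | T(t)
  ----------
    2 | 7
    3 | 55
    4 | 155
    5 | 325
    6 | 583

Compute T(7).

947

First differences: 48, 100, 170, 258. Second differences: 52, 70, 88. Third differences: 18, 18.
Level-3 differences are constant, so T has degree 3.
Fitting a degree-3 polynomial gives T(t) = 3t³ - t² - 4t - 5.
Then T(7) = 947.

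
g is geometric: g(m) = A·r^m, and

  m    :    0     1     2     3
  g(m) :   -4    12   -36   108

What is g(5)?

972

Consecutive ratio: 12/(-4) = -3, and -36/12 = -3, so r = -3.
Then A·(-3)^0 = -4 gives A = -4, and g(m) = -4·(-3)^m.
g(5) = -4·(-3)^5 = 972.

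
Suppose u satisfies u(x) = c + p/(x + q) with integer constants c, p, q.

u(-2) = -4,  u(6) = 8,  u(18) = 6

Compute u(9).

7

(u(x) − c)(x + q) = p for each data point; the three points give a linear system in c and q, then p follows.
Solving: c = 5, q = 0, p = 18, so u(x) = 5 + 18/(x + 0).
Then u(9) = 5 + 18/9 = 7.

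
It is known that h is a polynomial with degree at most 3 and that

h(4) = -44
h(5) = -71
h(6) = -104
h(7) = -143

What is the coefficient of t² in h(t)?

First differences: -27, -33, -39. Second differences: -6, -6.
Level-2 differences are constant, so h has degree 2.
Fitting a degree-2 polynomial gives h(t) = -3t² + 4.
The coefficient of t² is -3.

-3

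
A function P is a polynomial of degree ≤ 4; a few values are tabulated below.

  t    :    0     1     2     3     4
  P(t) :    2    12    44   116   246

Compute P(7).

First differences: 10, 32, 72, 130. Second differences: 22, 40, 58. Third differences: 18, 18.
Level-3 differences are constant, so P has degree 3.
Fitting a degree-3 polynomial gives P(t) = 3t³ + 2t² + 5t + 2.
Then P(7) = 1164.

1164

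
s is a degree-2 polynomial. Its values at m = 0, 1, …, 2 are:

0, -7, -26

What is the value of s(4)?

Write s(m) = am² + bm + c; the 3 given values yield a linear system in the 3 coefficients.
Solving, s(m) = -6m² - m.
Then s(4) = -100.

-100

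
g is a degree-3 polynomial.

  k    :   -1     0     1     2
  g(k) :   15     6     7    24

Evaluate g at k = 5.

231

Write g(k) = ak³ + bk² + ck + d; the 4 given values yield a linear system in the 4 coefficients.
Solving, g(k) = k³ + 5k² - 5k + 6.
Then g(5) = 231.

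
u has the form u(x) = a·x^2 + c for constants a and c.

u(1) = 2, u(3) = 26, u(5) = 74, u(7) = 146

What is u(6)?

107

From u(1) = 2 and u(3) = 26: 1a + c = 2 and 9a + c = 26.
Subtracting: 8a = 24, so a = 3; then c = 2 − 3·1 = -1.
So u(x) = 3x² − 1, and u(6) = 107.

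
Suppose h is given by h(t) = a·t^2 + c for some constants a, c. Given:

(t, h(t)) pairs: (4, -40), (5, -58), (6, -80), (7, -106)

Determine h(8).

From h(4) = -40 and h(5) = -58: 16a + c = -40 and 25a + c = -58.
Subtracting: 9a = -18, so a = -2; then c = -40 − (-2)·16 = -8.
So h(t) = -2t² − 8, and h(8) = -136.

-136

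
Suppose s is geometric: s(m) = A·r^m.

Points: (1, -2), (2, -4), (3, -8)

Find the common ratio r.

Consecutive ratio: -4/(-2) = 2, and -8/(-4) = 2, so r = 2.
Then A·2^1 = -2 gives A = -1, and s(m) = -1·2^m.

2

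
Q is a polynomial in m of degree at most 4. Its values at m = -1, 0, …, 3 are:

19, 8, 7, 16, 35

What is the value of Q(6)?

152

First differences: -11, -1, 9, 19. Second differences: 10, 10, 10.
Level-2 differences are constant, so Q has degree 2.
Fitting a degree-2 polynomial gives Q(m) = 5m² - 6m + 8.
Then Q(6) = 152.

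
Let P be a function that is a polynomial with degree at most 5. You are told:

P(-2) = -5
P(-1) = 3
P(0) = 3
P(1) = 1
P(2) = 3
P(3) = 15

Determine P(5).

93

Write P(t) = at^5 + bt^4 + ct³ + dt² + et + p; the 6 given values yield a linear system in the 6 coefficients.
Solving, the top 2 coefficients vanish, and P(t) = t³ - t² - 2t + 3.
Then P(5) = 93.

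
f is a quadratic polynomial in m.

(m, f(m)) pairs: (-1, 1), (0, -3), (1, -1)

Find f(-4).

Write f(m) = am² + bm + c; the 3 given values yield a linear system in the 3 coefficients.
Solving, f(m) = 3m² - m - 3.
Then f(-4) = 49.

49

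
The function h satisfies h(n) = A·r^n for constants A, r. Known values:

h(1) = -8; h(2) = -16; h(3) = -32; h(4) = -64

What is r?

Consecutive ratio: -16/(-8) = 2, and -32/(-16) = 2, so r = 2.
Then A·2^1 = -8 gives A = -4, and h(n) = -4·2^n.

2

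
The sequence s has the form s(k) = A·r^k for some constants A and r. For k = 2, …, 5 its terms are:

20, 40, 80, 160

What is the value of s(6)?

320

Consecutive ratio: 40/20 = 2, and 80/40 = 2, so r = 2.
Then A·2^2 = 20 gives A = 5, and s(k) = 5·2^k.
s(6) = 5·2^6 = 320.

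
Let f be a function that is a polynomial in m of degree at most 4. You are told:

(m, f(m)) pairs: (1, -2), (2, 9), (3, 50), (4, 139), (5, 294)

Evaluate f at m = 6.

Write f(m) = am^4 + bm³ + cm² + dm + e; the 5 given values yield a linear system in the 5 coefficients.
Solving, the leading coefficient vanishes, and f(m) = 3m³ - 3m² - m - 1.
Then f(6) = 533.

533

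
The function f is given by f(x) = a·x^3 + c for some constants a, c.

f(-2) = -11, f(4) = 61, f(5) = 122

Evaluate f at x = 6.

From f(-2) = -11 and f(4) = 61: -8a + c = -11 and 64a + c = 61.
Subtracting: 72a = 72, so a = 1; then c = -11 − 1·(-8) = -3.
So f(x) = 1x³ − 3, and f(6) = 213.

213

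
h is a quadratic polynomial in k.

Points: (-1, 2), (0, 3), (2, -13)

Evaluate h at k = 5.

Write h(k) = ak² + bk + c; the 3 given values yield a linear system in the 3 coefficients.
Solving, h(k) = -3k² - 2k + 3.
Then h(5) = -82.

-82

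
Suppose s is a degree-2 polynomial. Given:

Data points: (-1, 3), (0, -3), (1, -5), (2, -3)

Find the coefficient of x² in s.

First differences: -6, -2, 2. Second differences: 4, 4.
Level-2 differences are constant, so s has degree 2.
Fitting a degree-2 polynomial gives s(x) = 2x² - 4x - 3.
The coefficient of x² is 2.

2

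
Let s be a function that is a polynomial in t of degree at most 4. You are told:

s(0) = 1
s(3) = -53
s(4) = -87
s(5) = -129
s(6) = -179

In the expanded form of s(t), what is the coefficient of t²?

-4

Write s(t) = at^4 + bt³ + ct² + dt + e; the 5 given values yield a linear system in the 5 coefficients.
Solving, the top 2 coefficients vanish, and s(t) = -4t² - 6t + 1.
The coefficient of t² is -4.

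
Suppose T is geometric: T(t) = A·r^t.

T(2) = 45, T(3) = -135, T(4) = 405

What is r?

-3

Consecutive ratio: -135/45 = -3, and 405/(-135) = -3, so r = -3.
Then A·(-3)^2 = 45 gives A = 5, and T(t) = 5·(-3)^t.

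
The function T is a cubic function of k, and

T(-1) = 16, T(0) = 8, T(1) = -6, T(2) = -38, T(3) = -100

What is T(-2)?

30

First differences: -8, -14, -32, -62. Second differences: -6, -18, -30. Third differences: -12, -12.
Level-3 differences are constant, so T has degree 3.
Fitting a degree-3 polynomial gives T(k) = -2k³ - 3k² - 9k + 8.
Then T(-2) = 30.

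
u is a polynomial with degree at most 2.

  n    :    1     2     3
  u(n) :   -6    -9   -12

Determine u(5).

Write u(n) = an² + bn + c; the 3 given values yield a linear system in the 3 coefficients.
Solving, the leading coefficient vanishes, and u(n) = -3n - 3.
Then u(5) = -18.

-18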